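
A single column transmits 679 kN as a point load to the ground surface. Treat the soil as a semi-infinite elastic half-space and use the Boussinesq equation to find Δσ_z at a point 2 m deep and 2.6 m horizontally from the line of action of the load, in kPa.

Δσ_z ≈ 6.83 kPa

Boussinesq vertical stress below a point load on an elastic half-space:
Δσ_z = 3P/(2πz²) · [1 + (r/z)²]^(−5/2)
r/z = 2.6/2 = 1.3; [1+(r/z)²]^(−5/2) = 0.08426.
Δσ_z = 3×679/(2π×2²) × 0.08426 = 81.05 × 0.08426 = 6.829 kPa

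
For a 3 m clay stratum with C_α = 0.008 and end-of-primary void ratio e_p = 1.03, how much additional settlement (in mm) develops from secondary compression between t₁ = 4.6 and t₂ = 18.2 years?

Secondary compression: S_s = C_α·H/(1+e_p)·log₁₀(t₂/t₁)
S_s = 0.008×3/(1+1.03)×log₁₀(18.2/4.6)
    = 0.01182 × 0.5973 = 0.007062 m

S_s ≈ 7.06 mm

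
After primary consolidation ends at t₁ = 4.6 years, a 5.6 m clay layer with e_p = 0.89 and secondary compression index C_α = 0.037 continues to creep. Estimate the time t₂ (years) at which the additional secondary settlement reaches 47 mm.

S_s = C_α·H/(1+e_p)·log₁₀(t₂/t₁) ⇒ log₁₀(t₂/t₁) = S_s·(1+e_p)/(C_α·H).
log₁₀(t₂/t₁) = 0.047 × (1+0.89) / (0.037×5.6) = 0.4287
t₂ = t₁ × 10^0.4287 = 4.6 × 2.684 = 12.34 years

t₂ ≈ 12.3 years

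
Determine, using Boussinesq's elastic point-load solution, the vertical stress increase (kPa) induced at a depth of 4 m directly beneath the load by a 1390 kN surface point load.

Δσ_z ≈ 41.5 kPa

Boussinesq vertical stress below a point load on an elastic half-space:
Δσ_z = 3P/(2πz²) · [1 + (r/z)²]^(−5/2)
r/z = 0/4 = 0; [1+(r/z)²]^(−5/2) = 1.
Δσ_z = 3×1390/(2π×4²) × 1 = 41.48 × 1 = 41.48 kPa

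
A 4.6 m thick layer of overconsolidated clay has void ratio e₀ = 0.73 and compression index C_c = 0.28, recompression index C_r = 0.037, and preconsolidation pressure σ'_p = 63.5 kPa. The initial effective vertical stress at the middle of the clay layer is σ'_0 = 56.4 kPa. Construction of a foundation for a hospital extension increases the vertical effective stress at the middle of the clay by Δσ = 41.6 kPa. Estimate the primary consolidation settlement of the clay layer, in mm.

S_c ≈ 145 mm

Final effective stress: σ'_f = 56.4 + 41.6 = 98 kPa.
σ'_f = 98 > σ'_p = 63.5 kPa, so the stress path crosses the preconsolidation pressure — recompression up to σ'_p, then virgin compression beyond:
S_c = H/(1+e₀)·[C_r·log₁₀(σ'_p/σ'_0) + C_c·log₁₀(σ'_f/σ'_p)]
    = 4.6/1.73 × [0.037×log₁₀(63.5/56.4) + 0.28×log₁₀(98/63.5)]
    = 2.659 × [0.0019053 + 0.052767] = 0.1454 m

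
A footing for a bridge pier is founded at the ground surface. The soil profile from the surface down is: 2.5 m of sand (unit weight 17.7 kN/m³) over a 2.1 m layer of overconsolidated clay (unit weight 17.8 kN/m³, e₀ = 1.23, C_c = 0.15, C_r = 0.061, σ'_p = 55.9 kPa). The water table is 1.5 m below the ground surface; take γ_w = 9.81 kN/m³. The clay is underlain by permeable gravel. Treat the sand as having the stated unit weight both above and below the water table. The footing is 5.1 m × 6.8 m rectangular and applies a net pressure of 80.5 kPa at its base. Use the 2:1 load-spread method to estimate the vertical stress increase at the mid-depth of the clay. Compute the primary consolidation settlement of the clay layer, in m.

S_c ≈ 0.0239 m

Mid-depth of clay below the ground surface: z = 2.5 + 2.1/2 = 3.55 m.
Total vertical stress at mid-clay: σ_v = 17.7×2.5 + 17.8×1.05 = 62.94 kPa.
Pore pressure: u = 9.81×(3.55 − 1.5) = 20.11 kPa.
Initial effective stress: σ'_0 = σ_v − u = 62.94 − 20.11 = 42.83 kPa.
Stress increase at mid-clay by the 2:1 spreading method:
Δσ = qBL/((B+z)(L+z)) = 80.5×5.1×6.8/((5.1+3.55)(6.8+3.55)) = 31.183 kPa
Final effective stress: σ'_f = 42.83 + 31.183 = 74.013 kPa.
σ'_f = 74.013 > σ'_p = 55.9 kPa, so the stress path crosses the preconsolidation pressure — recompression up to σ'_p, then virgin compression beyond:
S_c = H/(1+e₀)·[C_r·log₁₀(σ'_p/σ'_0) + C_c·log₁₀(σ'_f/σ'_p)]
    = 2.1/2.23 × [0.061×log₁₀(55.9/42.83) + 0.15×log₁₀(74.013/55.9)]
    = 0.9417 × [0.0070555 + 0.018284] = 0.02386 m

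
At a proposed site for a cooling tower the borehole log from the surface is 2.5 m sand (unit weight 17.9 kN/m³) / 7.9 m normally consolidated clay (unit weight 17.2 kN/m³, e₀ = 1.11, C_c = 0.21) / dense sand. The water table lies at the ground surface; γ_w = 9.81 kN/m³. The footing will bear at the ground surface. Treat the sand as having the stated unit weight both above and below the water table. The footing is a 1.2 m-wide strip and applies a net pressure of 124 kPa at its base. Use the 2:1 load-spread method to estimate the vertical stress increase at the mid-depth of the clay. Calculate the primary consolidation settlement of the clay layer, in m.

S_c ≈ 0.113 m

Mid-depth of clay below the ground surface: z = 2.5 + 7.9/2 = 6.45 m.
Total vertical stress at mid-clay: σ_v = 17.9×2.5 + 17.2×3.95 = 112.69 kPa.
Pore pressure: u = 9.81×(6.45 − 0) = 63.275 kPa.
Initial effective stress: σ'_0 = σ_v − u = 112.69 − 63.275 = 49.415 kPa.
Stress increase at mid-clay by the 2:1 spreading method:
Δσ = qB/(B+z) = 124×1.2/(1.2+6.45) = 19.451 kPa
Final effective stress: σ'_f = σ'_0 + Δσ = 49.415 + 19.451 = 68.866 kPa.
Normally consolidated clay, so the full stress increment lies on the virgin compression line:
S_c = C_c·H/(1+e₀)·log₁₀(σ'_f/σ'_0) = 0.21×7.9/(1+1.11)×log₁₀(68.866/49.415)
    = 0.78626 × 0.14415 = 0.1133 m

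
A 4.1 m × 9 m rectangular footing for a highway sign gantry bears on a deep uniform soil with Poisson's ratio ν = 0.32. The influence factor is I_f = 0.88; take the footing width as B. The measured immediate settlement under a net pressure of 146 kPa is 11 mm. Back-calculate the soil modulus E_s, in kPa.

S_e = q·B·(1−ν²)/E_s · I_f  ⇒  E_s = q·B·(1−ν²)·I_f / S_e.
E_s = 146 × 4.1 × 0.8976 × 0.88 / 0.011 = 42980 kPa

E_s ≈ 43000 kPa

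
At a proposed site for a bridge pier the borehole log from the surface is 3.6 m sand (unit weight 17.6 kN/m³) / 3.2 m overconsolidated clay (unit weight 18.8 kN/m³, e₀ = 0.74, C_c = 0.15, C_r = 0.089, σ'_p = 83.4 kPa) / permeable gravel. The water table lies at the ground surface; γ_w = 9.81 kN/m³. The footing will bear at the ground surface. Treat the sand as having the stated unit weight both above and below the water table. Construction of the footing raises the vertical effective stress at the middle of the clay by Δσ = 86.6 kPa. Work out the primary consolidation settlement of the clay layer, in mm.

Mid-depth of clay below the ground surface: z = 3.6 + 3.2/2 = 5.2 m.
Total vertical stress at mid-clay: σ_v = 17.6×3.6 + 18.8×1.6 = 93.44 kPa.
Pore pressure: u = 9.81×(5.2 − 0) = 51.012 kPa.
Initial effective stress: σ'_0 = σ_v − u = 93.44 − 51.012 = 42.428 kPa.
Final effective stress: σ'_f = 42.428 + 86.6 = 129.03 kPa.
σ'_f = 129.03 > σ'_p = 83.4 kPa, so the stress path crosses the preconsolidation pressure — recompression up to σ'_p, then virgin compression beyond:
S_c = H/(1+e₀)·[C_r·log₁₀(σ'_p/σ'_0) + C_c·log₁₀(σ'_f/σ'_p)]
    = 3.2/1.74 × [0.089×log₁₀(83.4/42.428) + 0.15×log₁₀(129.03/83.4)]
    = 1.8391 × [0.026123 + 0.028429] = 0.1003 m

S_c ≈ 100 mm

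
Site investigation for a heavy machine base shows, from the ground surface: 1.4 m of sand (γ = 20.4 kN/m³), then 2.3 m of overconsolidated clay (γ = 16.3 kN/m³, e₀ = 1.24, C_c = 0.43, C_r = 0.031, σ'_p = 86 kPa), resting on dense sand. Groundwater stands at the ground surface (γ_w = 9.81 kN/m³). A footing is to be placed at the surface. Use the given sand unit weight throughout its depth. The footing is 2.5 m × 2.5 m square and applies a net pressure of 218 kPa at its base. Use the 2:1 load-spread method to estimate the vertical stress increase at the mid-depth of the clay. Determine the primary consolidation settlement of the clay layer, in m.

S_c ≈ 0.0169 m

Mid-depth of clay below the ground surface: z = 1.4 + 2.3/2 = 2.55 m.
Total vertical stress at mid-clay: σ_v = 20.4×1.4 + 16.3×1.15 = 47.305 kPa.
Pore pressure: u = 9.81×(2.55 − 0) = 25.015 kPa.
Initial effective stress: σ'_0 = σ_v − u = 47.305 − 25.015 = 22.29 kPa.
Stress increase at mid-clay by the 2:1 spreading method:
Δσ = qBL/((B+z)(L+z)) = 218×2.5×2.5/((2.5+2.55)(2.5+2.55)) = 53.426 kPa
Final effective stress: σ'_f = 22.29 + 53.426 = 75.716 kPa.
σ'_f = 75.716 ≤ σ'_p = 86 kPa, so the clay remains overconsolidated and only the recompression index applies:
S_c = C_r·H/(1+e₀)·log₁₀(σ'_f/σ'_0) = 0.031×2.3/2.24×log₁₀(75.716/22.29)
    = 0.031831 × 0.53108 = 0.0169 m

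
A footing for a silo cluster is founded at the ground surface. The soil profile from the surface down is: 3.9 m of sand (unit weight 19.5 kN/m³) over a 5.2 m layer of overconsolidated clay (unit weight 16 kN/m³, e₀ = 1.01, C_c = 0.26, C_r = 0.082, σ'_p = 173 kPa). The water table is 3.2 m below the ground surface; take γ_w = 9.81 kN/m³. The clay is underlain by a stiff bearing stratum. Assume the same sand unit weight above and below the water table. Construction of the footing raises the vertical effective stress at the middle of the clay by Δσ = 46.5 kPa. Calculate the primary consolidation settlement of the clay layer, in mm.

S_c ≈ 40.1 mm

Mid-depth of clay below the ground surface: z = 3.9 + 5.2/2 = 6.5 m.
Total vertical stress at mid-clay: σ_v = 19.5×3.9 + 16×2.6 = 117.65 kPa.
Pore pressure: u = 9.81×(6.5 − 3.2) = 32.373 kPa.
Initial effective stress: σ'_0 = σ_v − u = 117.65 − 32.373 = 85.277 kPa.
Final effective stress: σ'_f = 85.277 + 46.5 = 131.78 kPa.
σ'_f = 131.78 ≤ σ'_p = 173 kPa, so the clay remains overconsolidated and only the recompression index applies:
S_c = C_r·H/(1+e₀)·log₁₀(σ'_f/σ'_0) = 0.082×5.2/2.01×log₁₀(131.78/85.277)
    = 0.21214 × 0.18902 = 0.0401 m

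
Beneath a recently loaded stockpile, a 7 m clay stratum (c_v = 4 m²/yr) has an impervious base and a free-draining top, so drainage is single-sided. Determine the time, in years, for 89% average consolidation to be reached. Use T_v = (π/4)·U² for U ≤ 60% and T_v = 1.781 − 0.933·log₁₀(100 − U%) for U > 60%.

t ≈ 9.91 years

Drainage path length: H_d = H = 7 m (single drainage).
U > 60%: T_v = 1.781 − 0.933·log₁₀(100 − 89) = 0.80938.
t = T_v·H_d²/c_v = 0.80938×7²/4 = 9.915 years.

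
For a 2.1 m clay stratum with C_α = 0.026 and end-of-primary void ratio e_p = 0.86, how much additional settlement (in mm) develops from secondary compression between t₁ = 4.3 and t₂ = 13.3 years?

S_s ≈ 14.4 mm

Secondary compression: S_s = C_α·H/(1+e_p)·log₁₀(t₂/t₁)
S_s = 0.026×2.1/(1+0.86)×log₁₀(13.3/4.3)
    = 0.02935 × 0.4904 = 0.0144 m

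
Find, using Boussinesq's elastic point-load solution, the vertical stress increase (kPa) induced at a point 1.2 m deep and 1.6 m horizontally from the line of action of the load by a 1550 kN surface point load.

Boussinesq vertical stress below a point load on an elastic half-space:
Δσ_z = 3P/(2πz²) · [1 + (r/z)²]^(−5/2)
r/z = 1.6/1.2 = 1.3333; [1+(r/z)²]^(−5/2) = 0.07776.
Δσ_z = 3×1550/(2π×1.2²) × 0.07776 = 513.94 × 0.07776 = 39.96 kPa

Δσ_z ≈ 40 kPa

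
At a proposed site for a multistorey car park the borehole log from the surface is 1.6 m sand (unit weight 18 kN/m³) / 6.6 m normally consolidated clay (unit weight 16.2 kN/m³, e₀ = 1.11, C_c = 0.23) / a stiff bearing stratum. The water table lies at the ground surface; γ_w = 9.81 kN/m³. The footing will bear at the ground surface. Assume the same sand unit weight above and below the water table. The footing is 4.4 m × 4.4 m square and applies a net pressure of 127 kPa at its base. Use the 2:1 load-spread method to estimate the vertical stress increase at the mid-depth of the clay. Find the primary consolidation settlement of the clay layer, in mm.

Mid-depth of clay below the ground surface: z = 1.6 + 6.6/2 = 4.9 m.
Total vertical stress at mid-clay: σ_v = 18×1.6 + 16.2×3.3 = 82.26 kPa.
Pore pressure: u = 9.81×(4.9 − 0) = 48.069 kPa.
Initial effective stress: σ'_0 = σ_v − u = 82.26 − 48.069 = 34.191 kPa.
Stress increase at mid-clay by the 2:1 spreading method:
Δσ = qBL/((B+z)(L+z)) = 127×4.4×4.4/((4.4+4.9)(4.4+4.9)) = 28.428 kPa
Final effective stress: σ'_f = σ'_0 + Δσ = 34.191 + 28.428 = 62.619 kPa.
Normally consolidated clay, so the full stress increment lies on the virgin compression line:
S_c = C_c·H/(1+e₀)·log₁₀(σ'_f/σ'_0) = 0.23×6.6/(1+1.11)×log₁₀(62.619/34.191)
    = 0.71943 × 0.26279 = 0.1891 m

S_c ≈ 189 mm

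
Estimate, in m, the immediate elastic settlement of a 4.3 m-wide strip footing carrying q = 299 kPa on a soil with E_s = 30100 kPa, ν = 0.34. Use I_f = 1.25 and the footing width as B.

Immediate (elastic) settlement: S_e = q·B·(1−ν²)/E_s · I_f.
S_e = 299 × 4.3 × (1 − 0.34²) / 30100 × 1.25
    = 299 × 4.3 × 0.8844 / 30100 × 1.25
    = 0.04722 m

S_e ≈ 0.0472 m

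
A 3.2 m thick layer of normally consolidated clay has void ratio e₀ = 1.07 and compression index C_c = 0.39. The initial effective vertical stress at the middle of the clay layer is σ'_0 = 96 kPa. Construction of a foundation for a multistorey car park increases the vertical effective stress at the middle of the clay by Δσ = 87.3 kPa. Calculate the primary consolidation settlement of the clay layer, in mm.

S_c ≈ 169 mm

Final effective stress: σ'_f = σ'_0 + Δσ = 96 + 87.3 = 183.3 kPa.
Normally consolidated clay, so the full stress increment lies on the virgin compression line:
S_c = C_c·H/(1+e₀)·log₁₀(σ'_f/σ'_0) = 0.39×3.2/(1+1.07)×log₁₀(183.3/96)
    = 0.6029 × 0.28089 = 0.1693 m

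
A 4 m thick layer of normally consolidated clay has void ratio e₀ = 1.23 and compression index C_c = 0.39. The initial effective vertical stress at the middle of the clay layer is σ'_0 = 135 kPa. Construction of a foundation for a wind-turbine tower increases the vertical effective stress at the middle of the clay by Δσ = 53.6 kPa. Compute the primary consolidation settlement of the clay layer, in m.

S_c ≈ 0.102 m

Final effective stress: σ'_f = σ'_0 + Δσ = 135 + 53.6 = 188.6 kPa.
Normally consolidated clay, so the full stress increment lies on the virgin compression line:
S_c = C_c·H/(1+e₀)·log₁₀(σ'_f/σ'_0) = 0.39×4/(1+1.23)×log₁₀(188.6/135)
    = 0.69955 × 0.14521 = 0.1016 m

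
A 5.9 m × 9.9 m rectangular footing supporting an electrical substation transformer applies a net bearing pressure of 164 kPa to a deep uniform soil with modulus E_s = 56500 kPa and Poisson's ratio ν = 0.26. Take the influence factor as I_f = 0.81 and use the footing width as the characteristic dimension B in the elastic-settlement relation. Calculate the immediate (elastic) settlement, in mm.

Immediate (elastic) settlement: S_e = q·B·(1−ν²)/E_s · I_f.
S_e = 164 × 5.9 × (1 − 0.26²) / 56500 × 0.81
    = 164 × 5.9 × 0.9324 / 56500 × 0.81
    = 0.01293 m = 12.93 mm

S_e ≈ 12.9 mm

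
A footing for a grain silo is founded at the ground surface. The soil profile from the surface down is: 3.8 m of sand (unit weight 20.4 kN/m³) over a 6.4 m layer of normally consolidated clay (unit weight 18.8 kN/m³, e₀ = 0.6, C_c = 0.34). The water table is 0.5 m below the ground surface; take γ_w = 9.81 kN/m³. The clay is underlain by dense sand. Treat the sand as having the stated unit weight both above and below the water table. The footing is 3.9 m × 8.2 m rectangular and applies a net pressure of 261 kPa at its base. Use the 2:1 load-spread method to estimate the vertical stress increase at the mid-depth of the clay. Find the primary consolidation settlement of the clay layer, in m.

Mid-depth of clay below the ground surface: z = 3.8 + 6.4/2 = 7 m.
Total vertical stress at mid-clay: σ_v = 20.4×3.8 + 18.8×3.2 = 137.68 kPa.
Pore pressure: u = 9.81×(7 − 0.5) = 63.765 kPa.
Initial effective stress: σ'_0 = σ_v − u = 137.68 − 63.765 = 73.915 kPa.
Stress increase at mid-clay by the 2:1 spreading method:
Δσ = qBL/((B+z)(L+z)) = 261×3.9×8.2/((3.9+7)(8.2+7)) = 50.379 kPa
Final effective stress: σ'_f = σ'_0 + Δσ = 73.915 + 50.379 = 124.29 kPa.
Normally consolidated clay, so the full stress increment lies on the virgin compression line:
S_c = C_c·H/(1+e₀)·log₁₀(σ'_f/σ'_0) = 0.34×6.4/(1+0.6)×log₁₀(124.29/73.915)
    = 1.36 × 0.2257 = 0.307 m

S_c ≈ 0.307 m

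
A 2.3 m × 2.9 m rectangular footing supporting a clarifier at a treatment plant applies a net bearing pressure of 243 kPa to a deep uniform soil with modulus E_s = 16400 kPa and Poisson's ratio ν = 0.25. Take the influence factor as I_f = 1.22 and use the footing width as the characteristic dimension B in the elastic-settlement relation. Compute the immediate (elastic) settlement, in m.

Immediate (elastic) settlement: S_e = q·B·(1−ν²)/E_s · I_f.
S_e = 243 × 2.3 × (1 − 0.25²) / 16400 × 1.22
    = 243 × 2.3 × 0.9375 / 16400 × 1.22
    = 0.03898 m

S_e ≈ 0.039 m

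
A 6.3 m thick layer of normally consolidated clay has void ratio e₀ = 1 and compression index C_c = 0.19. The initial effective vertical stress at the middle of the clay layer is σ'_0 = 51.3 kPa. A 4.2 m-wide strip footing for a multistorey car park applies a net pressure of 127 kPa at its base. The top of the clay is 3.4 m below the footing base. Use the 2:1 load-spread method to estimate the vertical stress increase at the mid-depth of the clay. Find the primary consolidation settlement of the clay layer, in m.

S_c ≈ 0.176 m

Mid-depth of clay below the footing base: z = 3.4 + 6.3/2 = 6.55 m.
Stress increase at mid-clay by the 2:1 spreading method:
Δσ = qB/(B+z) = 127×4.2/(4.2+6.55) = 49.619 kPa
Final effective stress: σ'_f = σ'_0 + Δσ = 51.3 + 49.619 = 100.92 kPa.
Normally consolidated clay, so the full stress increment lies on the virgin compression line:
S_c = C_c·H/(1+e₀)·log₁₀(σ'_f/σ'_0) = 0.19×6.3/(1+1)×log₁₀(100.92/51.3)
    = 0.5985 × 0.29386 = 0.1759 m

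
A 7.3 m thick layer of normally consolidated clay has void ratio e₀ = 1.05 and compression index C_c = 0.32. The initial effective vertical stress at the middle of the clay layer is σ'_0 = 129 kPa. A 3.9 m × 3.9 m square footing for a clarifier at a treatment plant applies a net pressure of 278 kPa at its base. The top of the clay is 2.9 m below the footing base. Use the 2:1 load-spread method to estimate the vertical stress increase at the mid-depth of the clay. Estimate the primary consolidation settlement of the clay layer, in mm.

Mid-depth of clay below the footing base: z = 2.9 + 7.3/2 = 6.55 m.
Stress increase at mid-clay by the 2:1 spreading method:
Δσ = qBL/((B+z)(L+z)) = 278×3.9×3.9/((3.9+6.55)(3.9+6.55)) = 38.721 kPa
Final effective stress: σ'_f = σ'_0 + Δσ = 129 + 38.721 = 167.72 kPa.
Normally consolidated clay, so the full stress increment lies on the virgin compression line:
S_c = C_c·H/(1+e₀)·log₁₀(σ'_f/σ'_0) = 0.32×7.3/(1+1.05)×log₁₀(167.72/129)
    = 1.1395 × 0.114 = 0.1299 m

S_c ≈ 130 mm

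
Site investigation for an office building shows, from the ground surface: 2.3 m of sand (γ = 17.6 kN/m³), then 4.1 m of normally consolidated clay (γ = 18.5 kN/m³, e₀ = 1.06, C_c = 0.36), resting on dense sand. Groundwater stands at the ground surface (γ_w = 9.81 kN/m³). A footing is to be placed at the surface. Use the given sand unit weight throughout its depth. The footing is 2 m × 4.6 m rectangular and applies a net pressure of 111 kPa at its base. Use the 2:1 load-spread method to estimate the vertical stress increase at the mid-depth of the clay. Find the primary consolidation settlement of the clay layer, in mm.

Mid-depth of clay below the ground surface: z = 2.3 + 4.1/2 = 4.35 m.
Total vertical stress at mid-clay: σ_v = 17.6×2.3 + 18.5×2.05 = 78.405 kPa.
Pore pressure: u = 9.81×(4.35 − 0) = 42.673 kPa.
Initial effective stress: σ'_0 = σ_v − u = 78.405 − 42.673 = 35.732 kPa.
Stress increase at mid-clay by the 2:1 spreading method:
Δσ = qBL/((B+z)(L+z)) = 111×2×4.6/((2+4.35)(4.6+4.35)) = 17.969 kPa
Final effective stress: σ'_f = σ'_0 + Δσ = 35.732 + 17.969 = 53.701 kPa.
Normally consolidated clay, so the full stress increment lies on the virgin compression line:
S_c = C_c·H/(1+e₀)·log₁₀(σ'_f/σ'_0) = 0.36×4.1/(1+1.06)×log₁₀(53.701/35.732)
    = 0.7165 × 0.17693 = 0.1268 m

S_c ≈ 127 mm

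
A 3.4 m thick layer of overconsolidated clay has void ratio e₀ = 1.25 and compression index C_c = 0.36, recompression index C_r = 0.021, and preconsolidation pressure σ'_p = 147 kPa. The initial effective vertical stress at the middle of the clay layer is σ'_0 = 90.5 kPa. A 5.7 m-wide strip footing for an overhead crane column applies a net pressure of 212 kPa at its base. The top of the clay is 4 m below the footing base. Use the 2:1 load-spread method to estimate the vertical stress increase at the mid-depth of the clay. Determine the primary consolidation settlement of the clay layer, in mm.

Mid-depth of clay below the footing base: z = 4 + 3.4/2 = 5.7 m.
Stress increase at mid-clay by the 2:1 spreading method:
Δσ = qB/(B+z) = 212×5.7/(5.7+5.7) = 106 kPa
Final effective stress: σ'_f = 90.5 + 106 = 196.5 kPa.
σ'_f = 196.5 > σ'_p = 147 kPa, so the stress path crosses the preconsolidation pressure — recompression up to σ'_p, then virgin compression beyond:
S_c = H/(1+e₀)·[C_r·log₁₀(σ'_p/σ'_0) + C_c·log₁₀(σ'_f/σ'_p)]
    = 3.4/2.25 × [0.021×log₁₀(147/90.5) + 0.36×log₁₀(196.5/147)]
    = 1.5111 × [0.004424 + 0.045376] = 0.07525 m

S_c ≈ 75.3 mm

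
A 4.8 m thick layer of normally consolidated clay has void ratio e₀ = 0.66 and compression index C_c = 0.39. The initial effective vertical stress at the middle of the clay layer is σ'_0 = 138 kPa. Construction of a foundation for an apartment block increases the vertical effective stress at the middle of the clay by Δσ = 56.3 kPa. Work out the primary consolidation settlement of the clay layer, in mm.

S_c ≈ 168 mm

Final effective stress: σ'_f = σ'_0 + Δσ = 138 + 56.3 = 194.3 kPa.
Normally consolidated clay, so the full stress increment lies on the virgin compression line:
S_c = C_c·H/(1+e₀)·log₁₀(σ'_f/σ'_0) = 0.39×4.8/(1+0.66)×log₁₀(194.3/138)
    = 1.1277 × 0.14859 = 0.1676 m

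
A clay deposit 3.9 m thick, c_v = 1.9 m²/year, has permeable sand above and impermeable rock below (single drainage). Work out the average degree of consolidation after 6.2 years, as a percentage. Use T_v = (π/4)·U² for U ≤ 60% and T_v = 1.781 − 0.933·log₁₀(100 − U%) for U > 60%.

Drainage path length: H_d = H = 3.9 m (single drainage).
T_v = c_v·t/H_d² = 1.9×6.2/3.9² = 0.77449.
T_v = 0.77449 corresponds to the U > 60% branch:
U = 1 − 10^((1.781 − T_v)/0.933)/100 = 0.8801

U ≈ 88 %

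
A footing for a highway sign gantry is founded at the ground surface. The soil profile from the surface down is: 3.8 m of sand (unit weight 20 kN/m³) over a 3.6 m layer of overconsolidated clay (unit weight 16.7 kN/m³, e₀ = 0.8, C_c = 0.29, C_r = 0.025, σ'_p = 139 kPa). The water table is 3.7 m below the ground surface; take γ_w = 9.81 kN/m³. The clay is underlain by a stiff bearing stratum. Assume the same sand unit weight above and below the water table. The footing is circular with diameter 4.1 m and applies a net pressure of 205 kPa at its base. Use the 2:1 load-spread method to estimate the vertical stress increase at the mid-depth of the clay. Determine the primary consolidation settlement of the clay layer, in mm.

S_c ≈ 7.6 mm

Mid-depth of clay below the ground surface: z = 3.8 + 3.6/2 = 5.6 m.
Total vertical stress at mid-clay: σ_v = 20×3.8 + 16.7×1.8 = 106.06 kPa.
Pore pressure: u = 9.81×(5.6 − 3.7) = 18.639 kPa.
Initial effective stress: σ'_0 = σ_v − u = 106.06 − 18.639 = 87.421 kPa.
Stress increase at mid-clay by the 2:1 spreading method:
Δσ ≈ qD²/(D+z)² = 205×4.1²/(4.1+5.6)² = 36.625 kPa
Final effective stress: σ'_f = 87.421 + 36.625 = 124.05 kPa.
σ'_f = 124.05 ≤ σ'_p = 139 kPa, so the clay remains overconsolidated and only the recompression index applies:
S_c = C_r·H/(1+e₀)·log₁₀(σ'_f/σ'_0) = 0.025×3.6/1.8×log₁₀(124.05/87.421)
    = 0.05 × 0.15198 = 0.007599 m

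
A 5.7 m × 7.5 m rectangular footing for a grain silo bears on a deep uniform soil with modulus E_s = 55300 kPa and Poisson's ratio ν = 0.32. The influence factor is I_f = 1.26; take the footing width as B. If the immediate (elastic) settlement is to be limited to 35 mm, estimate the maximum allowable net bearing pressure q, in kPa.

S_e = q·B·(1−ν²)/E_s · I_f  ⇒  q = S_e·E_s / (B·(1−ν²)·I_f).
q = 0.035 × 55300 / (5.7 × 0.8976 × 1.26) = 300.2 kPa

q ≈ 300 kPa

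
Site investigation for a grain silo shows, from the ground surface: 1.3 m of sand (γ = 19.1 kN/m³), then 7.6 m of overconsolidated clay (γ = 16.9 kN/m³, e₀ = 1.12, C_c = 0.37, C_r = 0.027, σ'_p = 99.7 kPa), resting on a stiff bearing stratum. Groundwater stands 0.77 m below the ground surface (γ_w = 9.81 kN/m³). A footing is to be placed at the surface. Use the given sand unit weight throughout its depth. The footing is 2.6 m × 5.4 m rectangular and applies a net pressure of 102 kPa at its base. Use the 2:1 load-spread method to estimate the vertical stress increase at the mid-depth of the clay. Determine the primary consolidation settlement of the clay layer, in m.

S_c ≈ 0.0135 m

Mid-depth of clay below the ground surface: z = 1.3 + 7.6/2 = 5.1 m.
Total vertical stress at mid-clay: σ_v = 19.1×1.3 + 16.9×3.8 = 89.05 kPa.
Pore pressure: u = 9.81×(5.1 − 0.77) = 42.477 kPa.
Initial effective stress: σ'_0 = σ_v − u = 89.05 − 42.477 = 46.573 kPa.
Stress increase at mid-clay by the 2:1 spreading method:
Δσ = qBL/((B+z)(L+z)) = 102×2.6×5.4/((2.6+5.1)(5.4+5.1)) = 17.713 kPa
Final effective stress: σ'_f = 46.573 + 17.713 = 64.286 kPa.
σ'_f = 64.286 ≤ σ'_p = 99.7 kPa, so the clay remains overconsolidated and only the recompression index applies:
S_c = C_r·H/(1+e₀)·log₁₀(σ'_f/σ'_0) = 0.027×7.6/2.12×log₁₀(64.286/46.573)
    = 0.096792 × 0.13998 = 0.01355 m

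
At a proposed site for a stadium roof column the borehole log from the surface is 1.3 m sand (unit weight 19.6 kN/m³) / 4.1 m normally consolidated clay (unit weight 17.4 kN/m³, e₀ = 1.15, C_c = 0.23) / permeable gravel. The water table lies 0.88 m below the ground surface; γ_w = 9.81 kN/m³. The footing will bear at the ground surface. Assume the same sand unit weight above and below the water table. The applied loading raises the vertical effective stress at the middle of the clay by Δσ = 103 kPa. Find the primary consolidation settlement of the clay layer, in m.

Mid-depth of clay below the ground surface: z = 1.3 + 4.1/2 = 3.35 m.
Total vertical stress at mid-clay: σ_v = 19.6×1.3 + 17.4×2.05 = 61.15 kPa.
Pore pressure: u = 9.81×(3.35 − 0.88) = 24.231 kPa.
Initial effective stress: σ'_0 = σ_v − u = 61.15 − 24.231 = 36.919 kPa.
Final effective stress: σ'_f = σ'_0 + Δσ = 36.919 + 103 = 139.92 kPa.
Normally consolidated clay, so the full stress increment lies on the virgin compression line:
S_c = C_c·H/(1+e₀)·log₁₀(σ'_f/σ'_0) = 0.23×4.1/(1+1.15)×log₁₀(139.92/36.919)
    = 0.4386 × 0.57863 = 0.2538 m

S_c ≈ 0.254 m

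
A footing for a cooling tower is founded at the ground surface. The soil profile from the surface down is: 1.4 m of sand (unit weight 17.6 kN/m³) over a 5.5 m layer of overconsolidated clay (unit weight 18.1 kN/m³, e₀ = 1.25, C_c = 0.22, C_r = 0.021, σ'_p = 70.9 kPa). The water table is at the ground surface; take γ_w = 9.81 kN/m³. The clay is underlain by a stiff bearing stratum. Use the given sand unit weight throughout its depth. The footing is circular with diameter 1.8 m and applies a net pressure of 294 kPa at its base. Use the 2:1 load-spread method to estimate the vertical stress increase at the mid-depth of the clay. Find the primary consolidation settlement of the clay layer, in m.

S_c ≈ 0.0131 m

Mid-depth of clay below the ground surface: z = 1.4 + 5.5/2 = 4.15 m.
Total vertical stress at mid-clay: σ_v = 17.6×1.4 + 18.1×2.75 = 74.415 kPa.
Pore pressure: u = 9.81×(4.15 − 0) = 40.712 kPa.
Initial effective stress: σ'_0 = σ_v − u = 74.415 − 40.712 = 33.703 kPa.
Stress increase at mid-clay by the 2:1 spreading method:
Δσ ≈ qD²/(D+z)² = 294×1.8²/(1.8+4.15)² = 26.907 kPa
Final effective stress: σ'_f = 33.703 + 26.907 = 60.61 kPa.
σ'_f = 60.61 ≤ σ'_p = 70.9 kPa, so the clay remains overconsolidated and only the recompression index applies:
S_c = C_r·H/(1+e₀)·log₁₀(σ'_f/σ'_0) = 0.021×5.5/2.25×log₁₀(60.61/33.703)
    = 0.051332 × 0.25488 = 0.01308 m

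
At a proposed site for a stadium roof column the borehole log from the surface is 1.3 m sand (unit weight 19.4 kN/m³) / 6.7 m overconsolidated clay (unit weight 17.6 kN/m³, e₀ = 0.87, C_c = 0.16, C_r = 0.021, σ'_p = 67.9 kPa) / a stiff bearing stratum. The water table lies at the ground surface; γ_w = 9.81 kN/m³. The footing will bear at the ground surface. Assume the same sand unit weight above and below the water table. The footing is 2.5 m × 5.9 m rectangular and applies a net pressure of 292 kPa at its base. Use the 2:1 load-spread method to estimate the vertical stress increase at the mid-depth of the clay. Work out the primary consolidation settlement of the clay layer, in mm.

Mid-depth of clay below the ground surface: z = 1.3 + 6.7/2 = 4.65 m.
Total vertical stress at mid-clay: σ_v = 19.4×1.3 + 17.6×3.35 = 84.18 kPa.
Pore pressure: u = 9.81×(4.65 − 0) = 45.617 kPa.
Initial effective stress: σ'_0 = σ_v − u = 84.18 − 45.617 = 38.563 kPa.
Stress increase at mid-clay by the 2:1 spreading method:
Δσ = qBL/((B+z)(L+z)) = 292×2.5×5.9/((2.5+4.65)(5.9+4.65)) = 57.097 kPa
Final effective stress: σ'_f = 38.563 + 57.097 = 95.66 kPa.
σ'_f = 95.66 > σ'_p = 67.9 kPa, so the stress path crosses the preconsolidation pressure — recompression up to σ'_p, then virgin compression beyond:
S_c = H/(1+e₀)·[C_r·log₁₀(σ'_p/σ'_0) + C_c·log₁₀(σ'_f/σ'_p)]
    = 6.7/1.87 × [0.021×log₁₀(67.9/38.563) + 0.16×log₁₀(95.66/67.9)]
    = 3.5829 × [0.0051597 + 0.023818] = 0.1038 m

S_c ≈ 104 mm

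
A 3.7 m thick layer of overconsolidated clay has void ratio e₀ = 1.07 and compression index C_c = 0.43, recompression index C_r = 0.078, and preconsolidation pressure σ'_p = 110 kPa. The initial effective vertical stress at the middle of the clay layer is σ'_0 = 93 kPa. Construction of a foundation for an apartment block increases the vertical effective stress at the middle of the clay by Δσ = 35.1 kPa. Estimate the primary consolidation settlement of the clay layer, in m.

Final effective stress: σ'_f = 93 + 35.1 = 128.1 kPa.
σ'_f = 128.1 > σ'_p = 110 kPa, so the stress path crosses the preconsolidation pressure — recompression up to σ'_p, then virgin compression beyond:
S_c = H/(1+e₀)·[C_r·log₁₀(σ'_p/σ'_0) + C_c·log₁₀(σ'_f/σ'_p)]
    = 3.7/2.07 × [0.078×log₁₀(110/93) + 0.43×log₁₀(128.1/110)]
    = 1.7874 × [0.005687 + 0.028447] = 0.06101 m

S_c ≈ 0.061 m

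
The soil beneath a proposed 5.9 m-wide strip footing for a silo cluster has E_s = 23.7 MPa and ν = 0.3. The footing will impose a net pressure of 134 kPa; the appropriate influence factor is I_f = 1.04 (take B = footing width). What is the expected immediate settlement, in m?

S_e ≈ 0.0316 m

Immediate (elastic) settlement: S_e = q·B·(1−ν²)/E_s · I_f.
E_s = 23.7 MPa = 23700 kPa.
S_e = 134 × 5.9 × (1 − 0.3²) / 23700 × 1.04
    = 134 × 5.9 × 0.91 / 23700 × 1.04
    = 0.03157 m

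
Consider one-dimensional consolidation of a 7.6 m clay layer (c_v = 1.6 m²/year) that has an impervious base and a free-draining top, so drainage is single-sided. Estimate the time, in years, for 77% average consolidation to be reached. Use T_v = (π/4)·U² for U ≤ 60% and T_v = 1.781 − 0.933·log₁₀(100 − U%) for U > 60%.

Drainage path length: H_d = H = 7.6 m (single drainage).
U > 60%: T_v = 1.781 − 0.933·log₁₀(100 − 77) = 0.51051.
t = T_v·H_d²/c_v = 0.51051×7.6²/1.6 = 18.43 years.

t ≈ 18.4 years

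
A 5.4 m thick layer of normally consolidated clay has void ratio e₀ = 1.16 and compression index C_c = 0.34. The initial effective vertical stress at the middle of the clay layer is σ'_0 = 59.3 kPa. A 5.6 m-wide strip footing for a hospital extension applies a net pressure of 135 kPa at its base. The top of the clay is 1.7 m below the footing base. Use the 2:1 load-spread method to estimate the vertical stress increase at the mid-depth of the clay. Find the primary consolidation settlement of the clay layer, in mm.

S_c ≈ 303 mm

Mid-depth of clay below the footing base: z = 1.7 + 5.4/2 = 4.4 m.
Stress increase at mid-clay by the 2:1 spreading method:
Δσ = qB/(B+z) = 135×5.6/(5.6+4.4) = 75.6 kPa
Final effective stress: σ'_f = σ'_0 + Δσ = 59.3 + 75.6 = 134.9 kPa.
Normally consolidated clay, so the full stress increment lies on the virgin compression line:
S_c = C_c·H/(1+e₀)·log₁₀(σ'_f/σ'_0) = 0.34×5.4/(1+1.16)×log₁₀(134.9/59.3)
    = 0.85 × 0.35696 = 0.3034 m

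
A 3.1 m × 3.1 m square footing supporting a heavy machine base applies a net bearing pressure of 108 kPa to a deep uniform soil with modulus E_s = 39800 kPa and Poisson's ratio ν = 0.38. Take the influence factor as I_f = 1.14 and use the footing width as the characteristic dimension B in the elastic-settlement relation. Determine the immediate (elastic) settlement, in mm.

S_e ≈ 8.2 mm

Immediate (elastic) settlement: S_e = q·B·(1−ν²)/E_s · I_f.
S_e = 108 × 3.1 × (1 − 0.38²) / 39800 × 1.14
    = 108 × 3.1 × 0.8556 / 39800 × 1.14
    = 0.008205 m = 8.205 mm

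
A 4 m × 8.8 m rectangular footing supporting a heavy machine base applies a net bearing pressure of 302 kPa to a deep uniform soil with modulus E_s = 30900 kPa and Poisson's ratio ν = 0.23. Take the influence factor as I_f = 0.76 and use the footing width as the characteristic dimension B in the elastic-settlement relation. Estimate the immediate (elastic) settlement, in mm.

Immediate (elastic) settlement: S_e = q·B·(1−ν²)/E_s · I_f.
S_e = 302 × 4 × (1 − 0.23²) / 30900 × 0.76
    = 302 × 4 × 0.9471 / 30900 × 0.76
    = 0.02814 m = 28.14 mm

S_e ≈ 28.1 mm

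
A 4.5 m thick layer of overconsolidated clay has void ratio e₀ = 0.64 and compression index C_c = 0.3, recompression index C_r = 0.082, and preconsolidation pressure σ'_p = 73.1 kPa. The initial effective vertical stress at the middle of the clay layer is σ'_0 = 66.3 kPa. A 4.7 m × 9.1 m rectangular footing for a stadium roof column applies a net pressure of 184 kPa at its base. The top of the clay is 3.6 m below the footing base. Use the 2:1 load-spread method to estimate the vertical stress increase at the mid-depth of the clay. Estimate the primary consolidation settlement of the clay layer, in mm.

Mid-depth of clay below the footing base: z = 3.6 + 4.5/2 = 5.85 m.
Stress increase at mid-clay by the 2:1 spreading method:
Δσ = qBL/((B+z)(L+z)) = 184×4.7×9.1/((4.7+5.85)(9.1+5.85)) = 49.896 kPa
Final effective stress: σ'_f = 66.3 + 49.896 = 116.2 kPa.
σ'_f = 116.2 > σ'_p = 73.1 kPa, so the stress path crosses the preconsolidation pressure — recompression up to σ'_p, then virgin compression beyond:
S_c = H/(1+e₀)·[C_r·log₁₀(σ'_p/σ'_0) + C_c·log₁₀(σ'_f/σ'_p)]
    = 4.5/1.64 × [0.082×log₁₀(73.1/66.3) + 0.3×log₁₀(116.2/73.1)]
    = 2.7439 × [0.0034771 + 0.060387] = 0.1752 m

S_c ≈ 175 mm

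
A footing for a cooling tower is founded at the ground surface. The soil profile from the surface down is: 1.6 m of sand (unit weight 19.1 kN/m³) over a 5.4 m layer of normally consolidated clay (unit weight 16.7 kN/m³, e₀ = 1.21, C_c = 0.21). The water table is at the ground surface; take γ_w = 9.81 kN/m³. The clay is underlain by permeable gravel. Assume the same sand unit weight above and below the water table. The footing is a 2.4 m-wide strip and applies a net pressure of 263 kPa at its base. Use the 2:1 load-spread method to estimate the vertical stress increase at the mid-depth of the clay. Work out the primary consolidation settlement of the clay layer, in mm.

S_c ≈ 298 mm

Mid-depth of clay below the ground surface: z = 1.6 + 5.4/2 = 4.3 m.
Total vertical stress at mid-clay: σ_v = 19.1×1.6 + 16.7×2.7 = 75.65 kPa.
Pore pressure: u = 9.81×(4.3 − 0) = 42.183 kPa.
Initial effective stress: σ'_0 = σ_v − u = 75.65 − 42.183 = 33.467 kPa.
Stress increase at mid-clay by the 2:1 spreading method:
Δσ = qB/(B+z) = 263×2.4/(2.4+4.3) = 94.209 kPa
Final effective stress: σ'_f = σ'_0 + Δσ = 33.467 + 94.209 = 127.68 kPa.
Normally consolidated clay, so the full stress increment lies on the virgin compression line:
S_c = C_c·H/(1+e₀)·log₁₀(σ'_f/σ'_0) = 0.21×5.4/(1+1.21)×log₁₀(127.68/33.467)
    = 0.51312 × 0.58151 = 0.2984 m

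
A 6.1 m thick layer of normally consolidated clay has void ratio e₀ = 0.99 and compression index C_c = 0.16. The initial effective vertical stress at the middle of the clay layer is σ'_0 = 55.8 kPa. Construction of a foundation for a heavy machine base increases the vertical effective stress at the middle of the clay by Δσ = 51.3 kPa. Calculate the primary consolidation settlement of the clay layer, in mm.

S_c ≈ 139 mm

Final effective stress: σ'_f = σ'_0 + Δσ = 55.8 + 51.3 = 107.1 kPa.
Normally consolidated clay, so the full stress increment lies on the virgin compression line:
S_c = C_c·H/(1+e₀)·log₁₀(σ'_f/σ'_0) = 0.16×6.1/(1+0.99)×log₁₀(107.1/55.8)
    = 0.49045 × 0.28316 = 0.1389 m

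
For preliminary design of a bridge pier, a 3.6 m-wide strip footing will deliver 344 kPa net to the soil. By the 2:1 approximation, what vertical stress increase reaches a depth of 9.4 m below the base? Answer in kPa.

Δσ_z ≈ 95.3 kPa

By the 2:1 method the load spreads at 1 horizontal : 2 vertical, so at depth z the loaded area has grown by z in each plan dimension:
Δσ = qB/(B+z) = 344×3.6/(3.6+9.4) = 95.262 kPa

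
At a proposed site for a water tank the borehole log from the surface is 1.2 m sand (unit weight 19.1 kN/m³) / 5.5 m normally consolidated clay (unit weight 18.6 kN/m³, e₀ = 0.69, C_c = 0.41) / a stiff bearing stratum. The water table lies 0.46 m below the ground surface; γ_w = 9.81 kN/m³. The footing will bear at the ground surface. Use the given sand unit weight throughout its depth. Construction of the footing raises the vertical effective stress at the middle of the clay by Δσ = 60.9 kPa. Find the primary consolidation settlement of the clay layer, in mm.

Mid-depth of clay below the ground surface: z = 1.2 + 5.5/2 = 3.95 m.
Total vertical stress at mid-clay: σ_v = 19.1×1.2 + 18.6×2.75 = 74.07 kPa.
Pore pressure: u = 9.81×(3.95 − 0.46) = 34.237 kPa.
Initial effective stress: σ'_0 = σ_v − u = 74.07 − 34.237 = 39.833 kPa.
Final effective stress: σ'_f = σ'_0 + Δσ = 39.833 + 60.9 = 100.73 kPa.
Normally consolidated clay, so the full stress increment lies on the virgin compression line:
S_c = C_c·H/(1+e₀)·log₁₀(σ'_f/σ'_0) = 0.41×5.5/(1+0.69)×log₁₀(100.73/39.833)
    = 1.3343 × 0.40292 = 0.5376 m

S_c ≈ 538 mm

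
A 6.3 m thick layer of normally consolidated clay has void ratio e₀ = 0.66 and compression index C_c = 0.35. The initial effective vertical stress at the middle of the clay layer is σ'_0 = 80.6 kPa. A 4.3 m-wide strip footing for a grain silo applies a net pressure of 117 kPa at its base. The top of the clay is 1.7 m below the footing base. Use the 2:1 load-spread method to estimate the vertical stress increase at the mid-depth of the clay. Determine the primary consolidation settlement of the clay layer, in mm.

Mid-depth of clay below the footing base: z = 1.7 + 6.3/2 = 4.85 m.
Stress increase at mid-clay by the 2:1 spreading method:
Δσ = qB/(B+z) = 117×4.3/(4.3+4.85) = 54.984 kPa
Final effective stress: σ'_f = σ'_0 + Δσ = 80.6 + 54.984 = 135.58 kPa.
Normally consolidated clay, so the full stress increment lies on the virgin compression line:
S_c = C_c·H/(1+e₀)·log₁₀(σ'_f/σ'_0) = 0.35×6.3/(1+0.66)×log₁₀(135.58/80.6)
    = 1.3283 × 0.22586 = 0.3 m

S_c ≈ 300 mm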